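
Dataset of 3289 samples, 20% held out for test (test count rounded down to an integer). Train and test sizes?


Test = ⌊3289·20/100⌋ = 657
Train = 3289 - 657 = 2632

Train: 2632, Test: 657


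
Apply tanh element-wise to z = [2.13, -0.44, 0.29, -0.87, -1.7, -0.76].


tanh(2.13) = 0.9721
tanh(-0.44) = -0.4136
tanh(0.29) = 0.2821
tanh(-0.87) = -0.7014
tanh(-1.7) = -0.9354
tanh(-0.76) = -0.6411
result = [0.9721, -0.4136, 0.2821, -0.7014, -0.9354, -0.6411]

[0.9721, -0.4136, 0.2821, -0.7014, -0.9354, -0.6411]


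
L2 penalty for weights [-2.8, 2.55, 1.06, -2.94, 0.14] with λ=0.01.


‖w‖₂² = (-2.8)² + (2.55)² + (1.06)² + (-2.94)² + (0.14)²
     = 7.84 + 6.5025 + 1.1236 + 8.6436 + 0.0196
     = 24.1293
λ·‖w‖₂² = 0.01·24.1293 = 0.241293

0.241293


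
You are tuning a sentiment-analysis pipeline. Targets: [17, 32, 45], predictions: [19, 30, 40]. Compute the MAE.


Absolute errors: |17-19|=2, |32-30|=2, |45-40|=5
Sum = 9
MAE = 9/3 = 3

3


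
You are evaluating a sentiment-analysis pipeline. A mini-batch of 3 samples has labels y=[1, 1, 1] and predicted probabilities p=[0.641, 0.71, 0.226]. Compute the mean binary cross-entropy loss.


L[0] = -ln(0.641) = 0.4447
L[1] = -ln(0.71) = 0.3425
L[2] = -ln(0.226) = 1.4872
mean = (0.4447 + 0.3425 + 1.4872)/3 = 0.7581

0.7581


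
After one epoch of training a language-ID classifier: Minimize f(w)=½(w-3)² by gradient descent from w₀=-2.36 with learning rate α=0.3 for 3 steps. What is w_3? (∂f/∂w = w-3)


step 1: grad = -2.36-3 = -5.36; w = -2.36 - 0.3·(-5.36) = -0.752
step 2: grad = -0.752-3 = -3.752; w = -0.752 - 0.3·(-3.752) = 0.3736
step 3: grad = 0.3736-3 = -2.6264; w = 0.3736 - 0.3·(-2.6264) = 1.16152

1.16152


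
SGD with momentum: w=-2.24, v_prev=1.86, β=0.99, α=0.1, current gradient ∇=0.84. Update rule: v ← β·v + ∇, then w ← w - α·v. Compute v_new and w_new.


v_new = 0.99·1.86 + 0.84 = 1.8414 + 0.84 = 2.6814
w_new = -2.24 - 0.1·2.6814 = -2.24 - 0.26814 = -2.50814

v_new=2.6814, w_new=-2.50814


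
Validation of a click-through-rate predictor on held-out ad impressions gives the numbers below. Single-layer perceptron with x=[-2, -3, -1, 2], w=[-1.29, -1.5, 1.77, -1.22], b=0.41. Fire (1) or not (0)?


z = (-2)·(-1.29) + (-3)·(-1.5) + (-1)·(1.77) + (2)·(-1.22) + 0.41
  = 3.28
step(z) = 1 (z≥0)

1


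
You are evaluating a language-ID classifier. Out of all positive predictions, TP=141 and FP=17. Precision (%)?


Precision = TP/(TP+FP)
= 141/(141+17)
= 141/158 = 89.24%

89.24%


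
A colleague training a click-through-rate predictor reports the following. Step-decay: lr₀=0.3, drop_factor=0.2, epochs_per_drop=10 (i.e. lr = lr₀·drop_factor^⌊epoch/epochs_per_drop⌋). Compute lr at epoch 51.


n_drops = ⌊51/10⌋ = 5
lr = 0.3·0.2^5 = 0.3·0.00032 = 0.000096

0.000096


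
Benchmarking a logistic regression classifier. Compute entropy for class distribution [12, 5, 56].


Probabilities: [12/73, 5/73, 56/73] ≈ [0.1644, 0.0685, 0.7671]
H = -((12/73)·log₂(12/73) + (5/73)·log₂(5/73) + (56/73)·log₂(56/73))
  = 0.9865 bits

0.9865 bits


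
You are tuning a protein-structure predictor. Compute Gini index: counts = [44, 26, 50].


Probabilities: [44/120, 26/120, 50/120] ≈ [0.3667, 0.2167, 0.4167]
Σpᵢ² = (1936 + 676 + 2500)/120² = 5112/14400
Gini = 1 - Σpᵢ² = 1 - 5112/14400 = 0.645

0.645


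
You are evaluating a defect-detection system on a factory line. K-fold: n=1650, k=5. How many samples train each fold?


Fold size = 1650/5 = 330
Training per fold = 1650 - 330 = 1320

1320


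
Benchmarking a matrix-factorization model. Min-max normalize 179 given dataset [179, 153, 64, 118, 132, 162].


min=64, max=179
(179-64)/(179-64) = 115/115 = 1.0

1.0


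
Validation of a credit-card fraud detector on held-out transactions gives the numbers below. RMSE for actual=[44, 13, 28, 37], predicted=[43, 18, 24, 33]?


MSE = 58/4 = 14.5
RMSE = √(58/4) = 3.8079

3.8079


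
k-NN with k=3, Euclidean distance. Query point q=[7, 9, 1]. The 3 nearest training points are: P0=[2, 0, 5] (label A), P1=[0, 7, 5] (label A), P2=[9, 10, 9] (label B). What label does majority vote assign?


d(q,P0) = 11.0454  (label A)
d(q,P1) = 8.3066  (label A)
d(q,P2) = 8.3066  (label B)
Votes: A=2, B=1
Majority → A

A


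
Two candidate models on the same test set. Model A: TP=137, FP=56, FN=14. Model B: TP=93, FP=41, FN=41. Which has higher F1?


Model A: P=137/193=0.7098, R=137/151=0.9073, F1=2PR/(P+R)=2TP/(2TP+FP+FN)=274/344=0.7965
Model B: P=93/134=0.694, R=93/134=0.694, F1=2PR/(P+R)=2TP/(2TP+FP+FN)=186/268=0.694
0.7965 > 0.694 → Model A

Model A


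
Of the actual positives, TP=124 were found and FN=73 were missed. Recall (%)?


Recall = TP/(TP+FN)
= 124/(124+73)
= 124/197 = 62.94%

62.94%


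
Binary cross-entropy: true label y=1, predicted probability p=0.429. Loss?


BCE = -[y·ln(p) + (1-y)·ln(1-p)]
= -1·ln(0.429) - 0
= -ln(0.429) = 0.8463

0.8463


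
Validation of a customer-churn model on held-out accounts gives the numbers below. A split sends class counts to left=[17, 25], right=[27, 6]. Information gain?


Parent = [44, 31], H_parent = 0.9782
H_left = 0.9737 (n=42), H_right = 0.684 (n=33)
H_children = (42/75)·0.9737 + (33/75)·0.684 = 0.8462
IG = 0.9782 - 0.8462 = 0.132

0.132


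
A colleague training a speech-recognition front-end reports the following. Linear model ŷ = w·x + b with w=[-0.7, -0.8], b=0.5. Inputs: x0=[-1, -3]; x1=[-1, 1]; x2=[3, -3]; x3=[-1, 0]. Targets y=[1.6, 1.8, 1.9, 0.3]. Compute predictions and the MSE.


ŷ0 = (-0.7)·(-1) + (-0.8)·(-3) + 0.5 = 3.6
ŷ1 = (-0.7)·(-1) + (-0.8)·(1) + 0.5 = 0.4
ŷ2 = (-0.7)·(3) + (-0.8)·(-3) + 0.5 = 0.8
ŷ3 = (-0.7)·(-1) + (-0.8)·(0) + 0.5 = 1.2
errors² = [4.0, 1.96, 1.21, 0.81]
MSE = 7.9800/4 = 1.995

1.995


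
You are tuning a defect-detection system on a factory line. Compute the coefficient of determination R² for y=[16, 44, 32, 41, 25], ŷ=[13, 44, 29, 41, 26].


ȳ = 31.6
SS_res = Σ(y-ŷ)² = 19
SS_tot = Σ(y-ȳ)² = 529.2
R² = 1 - SS_res/SS_tot = 1 - 0.0359 = 0.9641

0.9641


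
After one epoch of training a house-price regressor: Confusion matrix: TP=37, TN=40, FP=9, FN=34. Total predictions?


Total = TP + TN + FP + FN
= 37 + 40 + 9 + 34
= 120
(Predicted positive: 46, predicted negative: 74)

120


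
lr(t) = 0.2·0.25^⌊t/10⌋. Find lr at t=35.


n_drops = ⌊35/10⌋ = 3
lr = 0.2·0.25^3 = 0.2·0.015625 = 0.003125

0.003125


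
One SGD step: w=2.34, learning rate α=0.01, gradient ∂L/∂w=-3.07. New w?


w_new = w - α·∇
= 2.34 - 0.01·-3.07
= 2.34 + 0.0307
= 2.3707

2.3707


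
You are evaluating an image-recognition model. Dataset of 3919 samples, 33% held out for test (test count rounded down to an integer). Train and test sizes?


Test = ⌊3919·33/100⌋ = 1293
Train = 3919 - 1293 = 2626

Train: 2626, Test: 1293


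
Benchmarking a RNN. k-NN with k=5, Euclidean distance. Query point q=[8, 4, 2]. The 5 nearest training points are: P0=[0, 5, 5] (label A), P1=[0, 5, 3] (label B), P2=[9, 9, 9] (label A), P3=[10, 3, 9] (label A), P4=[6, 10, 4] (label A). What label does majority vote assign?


d(q,P0) = 8.6023  (label A)
d(q,P1) = 8.124  (label B)
d(q,P2) = 8.6603  (label A)
d(q,P3) = 7.3485  (label A)
d(q,P4) = 6.6332  (label A)
Votes: A=4, B=1
Majority → A

A


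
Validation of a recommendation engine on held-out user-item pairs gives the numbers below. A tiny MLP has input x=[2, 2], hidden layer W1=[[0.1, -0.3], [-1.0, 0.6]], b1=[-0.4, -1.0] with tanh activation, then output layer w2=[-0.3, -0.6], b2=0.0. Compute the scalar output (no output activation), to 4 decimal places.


z1[0] = (0.1)·(2) + (-0.3)·(2) - 0.4 = -0.8
z1[1] = (-1.0)·(2) + (0.6)·(2) - 1.0 = -1.8
h = tanh(z1) = [-0.664, -0.9468]
output = (-0.3)·(-0.664) + (-0.6)·(-0.9468) + 0.0 = 0.7673

0.7673


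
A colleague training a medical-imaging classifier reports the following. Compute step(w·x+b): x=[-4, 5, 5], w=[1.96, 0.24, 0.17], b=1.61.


z = (-4)·(1.96) + (5)·(0.24) + (5)·(0.17) + 1.61
  = -4.18
step(z) = 0 (z<0)

0


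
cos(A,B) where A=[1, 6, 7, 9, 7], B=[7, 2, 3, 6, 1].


A·B = 1·7 + 6·2 + 7·3 + 9·6 + 7·1 = 101
‖A‖ = √216 = 14.6969, ‖B‖ = √99 = 9.9499
cos = 101/(√216·√99) = 101/√21384 = 0.6907

0.6907


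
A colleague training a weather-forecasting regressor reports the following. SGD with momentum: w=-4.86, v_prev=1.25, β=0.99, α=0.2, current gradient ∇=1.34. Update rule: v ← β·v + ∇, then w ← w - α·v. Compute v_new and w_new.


v_new = 0.99·1.25 + 1.34 = 1.2375 + 1.34 = 2.5775
w_new = -4.86 - 0.2·2.5775 = -4.86 - 0.5155 = -5.3755

v_new=2.5775, w_new=-5.3755


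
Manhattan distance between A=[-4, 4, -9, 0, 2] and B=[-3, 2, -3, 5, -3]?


d = |-4+ 3| + |4-2| + |-9+ 3| + |0-5| + |2+ 3|
  = 1 + 2 + 6 + 5 + 5
  = 19

19


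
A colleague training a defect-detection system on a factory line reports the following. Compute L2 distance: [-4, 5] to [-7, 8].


d = √((-4+ 7)² + (5-8)²)
  = √(9 + 9)
  = √18 = 4.2426

4.2426


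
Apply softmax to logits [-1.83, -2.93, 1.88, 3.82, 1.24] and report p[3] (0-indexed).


Exponentials: e^-1.83=0.1604, e^-2.93=0.0534, e^1.88=6.5535, e^3.82=45.6042, e^1.24=3.4556
Sum = 55.8271
Softmax = [0.0029, 0.001, 0.1174, 0.8169, 0.0619]
p[3] = 45.6042/55.8271 = 0.8169

0.8169


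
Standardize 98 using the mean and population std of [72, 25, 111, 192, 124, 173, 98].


μ = 113.5714, σ = 52.9335
z = (98 - 113.5714)/52.9335 = -0.2942

-0.2942


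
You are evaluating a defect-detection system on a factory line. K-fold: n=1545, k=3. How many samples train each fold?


Fold size = 1545/3 = 515
Training per fold = 1545 - 515 = 1030

1030


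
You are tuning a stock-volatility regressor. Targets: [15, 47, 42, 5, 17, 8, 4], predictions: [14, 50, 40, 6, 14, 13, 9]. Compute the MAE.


Absolute errors: |15-14|=1, |47-50|=3, |42-40|=2, |5-6|=1, |17-14|=3, |8-13|=5, |4-9|=5
Sum = 20
MAE = 20/7 = 20/7

20/7


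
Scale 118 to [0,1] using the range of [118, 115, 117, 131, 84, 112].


min=84, max=131
(118-84)/(131-84) = 34/47 = 0.7234

0.7234


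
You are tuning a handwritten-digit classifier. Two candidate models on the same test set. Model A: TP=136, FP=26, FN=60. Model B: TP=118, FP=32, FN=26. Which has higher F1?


Model A: P=136/162=0.8395, R=136/196=0.6939, F1=2PR/(P+R)=2TP/(2TP+FP+FN)=272/358=0.7598
Model B: P=118/150=0.7867, R=118/144=0.8194, F1=2PR/(P+R)=2TP/(2TP+FP+FN)=236/294=0.8027
0.7598 < 0.8027 → Model B

Model B


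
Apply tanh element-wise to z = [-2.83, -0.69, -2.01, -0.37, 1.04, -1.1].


tanh(-2.83) = -0.9931
tanh(-0.69) = -0.598
tanh(-2.01) = -0.9647
tanh(-0.37) = -0.354
tanh(1.04) = 0.7779
tanh(-1.1) = -0.8005
result = [-0.9931, -0.598, -0.9647, -0.354, 0.7779, -0.8005]

[-0.9931, -0.598, -0.9647, -0.354, 0.7779, -0.8005]


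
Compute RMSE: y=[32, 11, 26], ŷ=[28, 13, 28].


MSE = 24/3 = 8
RMSE = √(24/3) = 2.8284

2.8284


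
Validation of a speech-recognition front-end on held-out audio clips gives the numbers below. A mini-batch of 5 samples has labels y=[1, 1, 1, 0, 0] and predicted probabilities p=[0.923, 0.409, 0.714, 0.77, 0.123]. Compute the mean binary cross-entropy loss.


L[0] = -ln(0.923) = 0.0801
L[1] = -ln(0.409) = 0.894
L[2] = -ln(0.714) = 0.3369
L[3] = -ln(1-0.77) = -ln(0.23) = 1.4697
L[4] = -ln(1-0.123) = -ln(0.877) = 0.1312
mean = (0.0801 + 0.894 + 0.3369 + 1.4697 + 0.1312)/5 = 0.5824

0.5824


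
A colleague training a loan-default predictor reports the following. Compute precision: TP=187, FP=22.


Precision = TP/(TP+FP)
= 187/(187+22)
= 187/209 = 89.47%

89.47%


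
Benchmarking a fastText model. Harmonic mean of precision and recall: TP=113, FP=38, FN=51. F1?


Precision = 113/151 = 0.7483
Recall = 113/164 = 0.689
F1 = 2·P·R/(P+R) = 2·TP/(2·TP+FP+FN) = 226/(226+38+51) = 226/315 = 0.7175

0.7175


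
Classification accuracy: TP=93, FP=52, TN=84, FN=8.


Accuracy = (TP+TN)/(TP+TN+FP+FN)
= (93+84)/(237)
= 177/237 = 74.68%

74.68%


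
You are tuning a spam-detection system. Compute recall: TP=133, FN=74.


Recall = TP/(TP+FN)
= 133/(133+74)
= 133/207 = 64.25%

64.25%


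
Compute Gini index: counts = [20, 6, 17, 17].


Probabilities: [20/60, 6/60, 17/60, 17/60] ≈ [0.3333, 0.1, 0.2833, 0.2833]
Σpᵢ² = (400 + 36 + 289 + 289)/60² = 1014/3600
Gini = 1 - Σpᵢ² = 1 - 1014/3600 = 0.7183

0.7183


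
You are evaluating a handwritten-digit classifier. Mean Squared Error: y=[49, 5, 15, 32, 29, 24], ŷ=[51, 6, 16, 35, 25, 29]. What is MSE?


Squared errors: (49-51)²=4, (5-6)²=1, (15-16)²=1, (32-35)²=9, (29-25)²=16, (24-29)²=25
Sum = 56
MSE = 56/6 = 28/3

28/3


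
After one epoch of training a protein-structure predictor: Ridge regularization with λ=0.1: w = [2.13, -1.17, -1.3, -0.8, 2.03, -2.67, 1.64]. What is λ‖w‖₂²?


‖w‖₂² = (2.13)² + (-1.17)² + (-1.3)² + (-0.8)² + (2.03)² + (-2.67)² + (1.64)²
     = 4.5369 + 1.3689 + 1.69 + 0.64 + 4.1209 + 7.1289 + 2.6896
     = 22.1752
λ·‖w‖₂² = 0.1·22.1752 = 2.21752

2.21752


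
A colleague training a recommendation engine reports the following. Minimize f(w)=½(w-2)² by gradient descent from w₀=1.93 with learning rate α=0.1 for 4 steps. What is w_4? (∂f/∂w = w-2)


step 1: grad = 1.93-2 = -0.07; w = 1.93 - 0.1·(-0.07) = 1.937
step 2: grad = 1.937-2 = -0.063; w = 1.937 - 0.1·(-0.063) = 1.9433
step 3: grad = 1.9433-2 = -0.0567; w = 1.9433 - 0.1·(-0.0567) = 1.94897
step 4: grad = 1.94897-2 = -0.05103; w = 1.94897 - 0.1·(-0.05103) = 1.954073

1.954073


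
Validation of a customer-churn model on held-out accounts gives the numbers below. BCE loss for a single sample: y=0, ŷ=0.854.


BCE = -[y·ln(p) + (1-y)·ln(1-p)]
= -0 - 1·ln(1-0.854)
= -ln(0.146) = 1.9241

1.9241


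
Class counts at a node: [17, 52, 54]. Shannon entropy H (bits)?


Probabilities: [17/123, 52/123, 54/123] ≈ [0.1382, 0.4228, 0.439]
H = -((17/123)·log₂(17/123) + (52/123)·log₂(52/123) + (54/123)·log₂(54/123))
  = 1.4411 bits

1.4411 bits


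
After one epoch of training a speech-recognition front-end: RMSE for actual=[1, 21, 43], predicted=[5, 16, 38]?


MSE = 66/3 = 22
RMSE = √(66/3) = 4.6904

4.6904


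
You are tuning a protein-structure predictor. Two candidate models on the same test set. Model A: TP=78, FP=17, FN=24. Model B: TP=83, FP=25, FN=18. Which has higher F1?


Model A: P=78/95=0.8211, R=78/102=0.7647, F1=2PR/(P+R)=2TP/(2TP+FP+FN)=156/197=0.7919
Model B: P=83/108=0.7685, R=83/101=0.8218, F1=2PR/(P+R)=2TP/(2TP+FP+FN)=166/209=0.7943
0.7919 < 0.7943 → Model B

Model B


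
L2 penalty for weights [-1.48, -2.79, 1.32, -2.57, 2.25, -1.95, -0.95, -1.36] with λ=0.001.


‖w‖₂² = (-1.48)² + (-2.79)² + (1.32)² + (-2.57)² + (2.25)² + (-1.95)² + (-0.95)² + (-1.36)²
     = 2.1904 + 7.7841 + 1.7424 + 6.6049 + 5.0625 + 3.8025 + 0.9025 + 1.8496
     = 29.9389
λ·‖w‖₂² = 0.001·29.9389 = 0.029939

0.029939


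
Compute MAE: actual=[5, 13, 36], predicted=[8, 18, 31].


Absolute errors: |5-8|=3, |13-18|=5, |36-31|=5
Sum = 13
MAE = 13/3 = 13/3

13/3


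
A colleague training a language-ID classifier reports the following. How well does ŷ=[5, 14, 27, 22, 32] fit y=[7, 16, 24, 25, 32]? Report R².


ȳ = 20.8
SS_res = Σ(y-ŷ)² = 26
SS_tot = Σ(y-ȳ)² = 366.8
R² = 1 - SS_res/SS_tot = 1 - 0.0709 = 0.9291

0.9291


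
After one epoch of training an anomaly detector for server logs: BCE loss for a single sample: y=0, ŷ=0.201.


BCE = -[y·ln(p) + (1-y)·ln(1-p)]
= -0 - 1·ln(1-0.201)
= -ln(0.799) = 0.2244

0.2244


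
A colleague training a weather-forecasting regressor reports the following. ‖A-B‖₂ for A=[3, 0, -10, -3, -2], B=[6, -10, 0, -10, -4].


d = √((3-6)² + (0+ 10)² + (-10-0)² + (-3+ 10)² + (-2+ 4)²)
  = √(9 + 100 + 100 + 49 + 4)
  = √262 = 16.1864

16.1864


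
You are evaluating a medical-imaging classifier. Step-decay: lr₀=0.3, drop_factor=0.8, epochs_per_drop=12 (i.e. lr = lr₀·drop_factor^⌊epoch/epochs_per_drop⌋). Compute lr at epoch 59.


n_drops = ⌊59/12⌋ = 4
lr = 0.3·0.8^4 = 0.3·0.4096 = 0.12288

0.12288


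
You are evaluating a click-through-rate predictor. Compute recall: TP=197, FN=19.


Recall = TP/(TP+FN)
= 197/(197+19)
= 197/216 = 91.2%

91.2%


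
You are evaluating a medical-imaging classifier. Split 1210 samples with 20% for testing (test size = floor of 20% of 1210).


Test = ⌊1210·20/100⌋ = 242
Train = 1210 - 242 = 968

Train: 968, Test: 242


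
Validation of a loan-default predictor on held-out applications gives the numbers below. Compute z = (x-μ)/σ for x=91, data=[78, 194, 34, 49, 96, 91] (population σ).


μ = 90.3333, σ = 51.3377
z = (91 - 90.3333)/51.3377 = 0.013

0.013


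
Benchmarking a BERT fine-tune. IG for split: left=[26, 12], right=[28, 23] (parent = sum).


Parent = [54, 35], H_parent = 0.9669
H_left = 0.8997 (n=38), H_right = 0.9931 (n=51)
H_children = (38/89)·0.8997 + (51/89)·0.9931 = 0.9532
IG = 0.9669 - 0.9532 = 0.0137

0.0137


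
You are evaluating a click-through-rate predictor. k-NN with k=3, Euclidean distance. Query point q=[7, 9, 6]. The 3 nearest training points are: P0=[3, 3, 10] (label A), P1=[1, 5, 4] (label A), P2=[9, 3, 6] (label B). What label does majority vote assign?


d(q,P0) = 8.2462  (label A)
d(q,P1) = 7.4833  (label A)
d(q,P2) = 6.3246  (label B)
Votes: A=2, B=1
Majority → A

A


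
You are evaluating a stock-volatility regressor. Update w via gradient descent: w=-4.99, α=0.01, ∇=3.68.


w_new = w - α·∇
= -4.99 - 0.01·3.68
= -4.99 - 0.0368
= -5.0268

-5.0268


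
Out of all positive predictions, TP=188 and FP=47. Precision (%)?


Precision = TP/(TP+FP)
= 188/(188+47)
= 188/235 = 80.0%

80.0%


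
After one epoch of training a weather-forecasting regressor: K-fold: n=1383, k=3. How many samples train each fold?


Fold size = 1383/3 = 461
Training per fold = 1383 - 461 = 922

922


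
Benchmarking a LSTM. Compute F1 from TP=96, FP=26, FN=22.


Precision = 96/122 = 0.7869
Recall = 96/118 = 0.8136
F1 = 2·P·R/(P+R) = 2·TP/(2·TP+FP+FN) = 192/(192+26+22) = 192/240 = 0.8

0.8


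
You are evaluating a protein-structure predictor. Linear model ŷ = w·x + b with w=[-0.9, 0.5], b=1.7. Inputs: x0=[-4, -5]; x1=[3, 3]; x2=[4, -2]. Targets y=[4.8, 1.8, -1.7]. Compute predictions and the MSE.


ŷ0 = (-0.9)·(-4) + (0.5)·(-5) + 1.7 = 2.8
ŷ1 = (-0.9)·(3) + (0.5)·(3) + 1.7 = 0.5
ŷ2 = (-0.9)·(4) + (0.5)·(-2) + 1.7 = -2.9
errors² = [4.0, 1.69, 1.44]
MSE = 7.1300/3 = 2.3767

2.3767


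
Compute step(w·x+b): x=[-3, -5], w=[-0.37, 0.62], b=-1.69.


z = (-3)·(-0.37) + (-5)·(0.62) - 1.69
  = -3.68
step(z) = 0 (z<0)

0


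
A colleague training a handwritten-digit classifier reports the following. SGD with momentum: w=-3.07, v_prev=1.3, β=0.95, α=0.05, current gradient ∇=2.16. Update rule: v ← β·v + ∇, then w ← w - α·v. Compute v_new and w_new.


v_new = 0.95·1.3 + 2.16 = 1.235 + 2.16 = 3.395
w_new = -3.07 - 0.05·3.395 = -3.07 - 0.16975 = -3.23975

v_new=3.395, w_new=-3.23975


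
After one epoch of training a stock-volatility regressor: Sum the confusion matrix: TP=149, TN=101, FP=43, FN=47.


Total = TP + TN + FP + FN
= 149 + 101 + 43 + 47
= 340
(Predicted positive: 192, predicted negative: 148)

340


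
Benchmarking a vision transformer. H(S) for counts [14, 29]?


Probabilities: [14/43, 29/43] ≈ [0.3256, 0.6744]
H = -((14/43)·log₂(14/43) + (29/43)·log₂(29/43))
  = 0.9103 bits

0.9103 bits


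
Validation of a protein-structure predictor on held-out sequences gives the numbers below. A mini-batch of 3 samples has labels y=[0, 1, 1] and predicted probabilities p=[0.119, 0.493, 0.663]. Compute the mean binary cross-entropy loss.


L[0] = -ln(1-0.119) = -ln(0.881) = 0.1267
L[1] = -ln(0.493) = 0.7072
L[2] = -ln(0.663) = 0.411
mean = (0.1267 + 0.7072 + 0.411)/3 = 0.415

0.415


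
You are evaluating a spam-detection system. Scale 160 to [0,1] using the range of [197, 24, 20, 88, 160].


min=20, max=197
(160-20)/(197-20) = 140/177 = 0.791

0.791


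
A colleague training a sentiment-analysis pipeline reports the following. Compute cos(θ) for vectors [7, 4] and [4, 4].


A·B = 7·4 + 4·4 = 44
‖A‖ = √65 = 8.0623, ‖B‖ = √32 = 5.6569
cos = 44/(√65·√32) = 44/√2080 = 0.9648

0.9648


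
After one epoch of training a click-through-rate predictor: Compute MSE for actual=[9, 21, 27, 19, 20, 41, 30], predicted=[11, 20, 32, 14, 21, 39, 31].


Squared errors: (9-11)²=4, (21-20)²=1, (27-32)²=25, (19-14)²=25, (20-21)²=1, (41-39)²=4, (30-31)²=1
Sum = 61
MSE = 61/7 = 61/7

61/7


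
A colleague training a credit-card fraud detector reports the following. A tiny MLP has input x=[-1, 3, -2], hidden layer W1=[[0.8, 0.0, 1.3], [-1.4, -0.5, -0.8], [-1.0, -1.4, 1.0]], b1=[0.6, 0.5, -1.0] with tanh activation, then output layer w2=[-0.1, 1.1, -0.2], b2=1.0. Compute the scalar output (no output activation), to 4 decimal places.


z1[0] = (0.8)·(-1) + (0.0)·(3) + (1.3)·(-2) + 0.6 = -2.8
z1[1] = (-1.4)·(-1) + (-0.5)·(3) + (-0.8)·(-2) + 0.5 = 2.0
z1[2] = (-1.0)·(-1) + (-1.4)·(3) + (1.0)·(-2) - 1.0 = -6.2
h = tanh(z1) = [-0.9926, 0.964, -1.0]
output = (-0.1)·(-0.9926) + (1.1)·(0.964) + (-0.2)·(-1.0) + 1.0 = 2.3597

2.3597


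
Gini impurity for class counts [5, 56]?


Probabilities: [5/61, 56/61] ≈ [0.082, 0.918]
Σpᵢ² = (25 + 3136)/61² = 3161/3721
Gini = 1 - Σpᵢ² = 1 - 3161/3721 = 0.1505

0.1505


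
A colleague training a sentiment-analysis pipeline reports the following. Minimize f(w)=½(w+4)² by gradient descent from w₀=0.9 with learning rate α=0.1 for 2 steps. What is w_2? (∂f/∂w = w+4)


step 1: grad = 0.9+4 = 4.9; w = 0.9 - 0.1·(4.9) = 0.41
step 2: grad = 0.41+4 = 4.41; w = 0.41 - 0.1·(4.41) = -0.031

-0.031


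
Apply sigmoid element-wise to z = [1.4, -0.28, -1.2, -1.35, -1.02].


σ(1.4) = 1/(1+e^-1.4) = 0.8022
σ(-0.28) = 1/(1+e^0.28) = 0.4305
σ(-1.2) = 1/(1+e^1.2) = 0.2315
σ(-1.35) = 1/(1+e^1.35) = 0.2059
σ(-1.02) = 1/(1+e^1.02) = 0.265
result = [0.8022, 0.4305, 0.2315, 0.2059, 0.265]

[0.8022, 0.4305, 0.2315, 0.2059, 0.265]


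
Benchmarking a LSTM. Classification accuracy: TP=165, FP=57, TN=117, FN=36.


Accuracy = (TP+TN)/(TP+TN+FP+FN)
= (165+117)/(375)
= 282/375 = 75.2%

75.2%


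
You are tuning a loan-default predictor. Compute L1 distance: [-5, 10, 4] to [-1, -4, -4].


d = |-5+ 1| + |10+ 4| + |4+ 4|
  = 4 + 14 + 8
  = 26

26


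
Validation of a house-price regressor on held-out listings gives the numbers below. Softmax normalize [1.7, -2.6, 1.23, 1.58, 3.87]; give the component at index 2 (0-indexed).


Exponentials: e^1.7=5.4739, e^-2.6=0.0743, e^1.23=3.4212, e^1.58=4.855, e^3.87=47.9424
Sum = 61.7668
Softmax = [0.0886, 0.0012, 0.0554, 0.0786, 0.7762]
p[2] = 3.4212/61.7668 = 0.0554

0.0554


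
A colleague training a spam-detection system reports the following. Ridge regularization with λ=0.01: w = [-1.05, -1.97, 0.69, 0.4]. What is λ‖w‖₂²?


‖w‖₂² = (-1.05)² + (-1.97)² + (0.69)² + (0.4)²
     = 1.1025 + 3.8809 + 0.4761 + 0.16
     = 5.6195
λ·‖w‖₂² = 0.01·5.6195 = 0.056195

0.056195


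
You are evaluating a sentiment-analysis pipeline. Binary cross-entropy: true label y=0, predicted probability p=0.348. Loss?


BCE = -[y·ln(p) + (1-y)·ln(1-p)]
= -0 - 1·ln(1-0.348)
= -ln(0.652) = 0.4277

0.4277


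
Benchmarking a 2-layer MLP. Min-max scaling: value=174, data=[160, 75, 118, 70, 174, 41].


min=41, max=174
(174-41)/(174-41) = 133/133 = 1.0

1.0


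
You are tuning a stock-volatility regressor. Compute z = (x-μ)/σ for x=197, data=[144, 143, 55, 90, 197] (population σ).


μ = 125.8, σ = 48.971
z = (197 - 125.8)/48.971 = 1.4539

1.4539


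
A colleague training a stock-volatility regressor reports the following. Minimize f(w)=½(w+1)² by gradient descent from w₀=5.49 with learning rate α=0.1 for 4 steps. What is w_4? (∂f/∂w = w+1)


step 1: grad = 5.49+1 = 6.49; w = 5.49 - 0.1·(6.49) = 4.841
step 2: grad = 4.841+1 = 5.841; w = 4.841 - 0.1·(5.841) = 4.2569
step 3: grad = 4.2569+1 = 5.2569; w = 4.2569 - 0.1·(5.2569) = 3.73121
step 4: grad = 3.73121+1 = 4.73121; w = 3.73121 - 0.1·(4.73121) = 3.258089

3.258089


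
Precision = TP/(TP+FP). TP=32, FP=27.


Precision = TP/(TP+FP)
= 32/(32+27)
= 32/59 = 54.24%

54.24%


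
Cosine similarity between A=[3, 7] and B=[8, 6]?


A·B = 3·8 + 7·6 = 66
‖A‖ = √58 = 7.6158, ‖B‖ = √100 = 10
cos = 66/(√58·√100) = 66/√5800 = 0.8666

0.8666


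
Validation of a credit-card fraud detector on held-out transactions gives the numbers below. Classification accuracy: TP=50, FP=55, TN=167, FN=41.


Accuracy = (TP+TN)/(TP+TN+FP+FN)
= (50+167)/(313)
= 217/313 = 69.33%

69.33%


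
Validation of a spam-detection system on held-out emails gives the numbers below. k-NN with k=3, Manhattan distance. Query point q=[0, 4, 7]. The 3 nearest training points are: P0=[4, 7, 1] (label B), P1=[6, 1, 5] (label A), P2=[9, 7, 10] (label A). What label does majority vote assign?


d(q,P0) = 13  (label B)
d(q,P1) = 11  (label A)
d(q,P2) = 15  (label A)
Votes: A=2, B=1
Majority → A

A


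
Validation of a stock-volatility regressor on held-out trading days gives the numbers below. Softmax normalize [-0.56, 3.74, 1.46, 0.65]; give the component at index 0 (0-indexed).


Exponentials: e^-0.56=0.5712, e^3.74=42.098, e^1.46=4.306, e^0.65=1.9155
Sum = 48.8907
Softmax = [0.0117, 0.8611, 0.0881, 0.0392]
p[0] = 0.5712/48.8907 = 0.0117

0.0117


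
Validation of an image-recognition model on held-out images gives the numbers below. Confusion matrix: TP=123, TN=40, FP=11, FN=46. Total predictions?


Total = TP + TN + FP + FN
= 123 + 40 + 11 + 46
= 220
(Predicted positive: 134, predicted negative: 86)

220


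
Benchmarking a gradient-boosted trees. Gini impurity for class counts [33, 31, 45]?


Probabilities: [33/109, 31/109, 45/109] ≈ [0.3028, 0.2844, 0.4128]
Σpᵢ² = (1089 + 961 + 2025)/109² = 4075/11881
Gini = 1 - Σpᵢ² = 1 - 4075/11881 = 0.657

0.657


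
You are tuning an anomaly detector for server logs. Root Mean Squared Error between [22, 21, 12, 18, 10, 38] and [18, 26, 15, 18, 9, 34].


MSE = 67/6 = 11.1667
RMSE = √(67/6) = 3.3417

3.3417


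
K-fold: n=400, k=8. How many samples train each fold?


Fold size = 400/8 = 50
Training per fold = 400 - 50 = 350

350


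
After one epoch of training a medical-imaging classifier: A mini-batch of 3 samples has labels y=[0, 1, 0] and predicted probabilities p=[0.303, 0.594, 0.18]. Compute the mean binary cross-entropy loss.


L[0] = -ln(1-0.303) = -ln(0.697) = 0.361
L[1] = -ln(0.594) = 0.5209
L[2] = -ln(1-0.18) = -ln(0.82) = 0.1985
mean = (0.361 + 0.5209 + 0.1985)/3 = 0.3601

0.3601


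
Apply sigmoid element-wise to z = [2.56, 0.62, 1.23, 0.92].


σ(2.56) = 1/(1+e^-2.56) = 0.9282
σ(0.62) = 1/(1+e^-0.62) = 0.6502
σ(1.23) = 1/(1+e^-1.23) = 0.7738
σ(0.92) = 1/(1+e^-0.92) = 0.715
result = [0.9282, 0.6502, 0.7738, 0.715]

[0.9282, 0.6502, 0.7738, 0.715]


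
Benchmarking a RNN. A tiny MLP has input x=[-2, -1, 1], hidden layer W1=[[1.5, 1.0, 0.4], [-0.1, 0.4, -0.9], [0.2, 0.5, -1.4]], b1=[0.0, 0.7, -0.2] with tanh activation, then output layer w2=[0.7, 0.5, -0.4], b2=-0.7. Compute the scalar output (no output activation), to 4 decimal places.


z1[0] = (1.5)·(-2) + (1.0)·(-1) + (0.4)·(1) + 0.0 = -3.6
z1[1] = (-0.1)·(-2) + (0.4)·(-1) + (-0.9)·(1) + 0.7 = -0.4
z1[2] = (0.2)·(-2) + (0.5)·(-1) + (-1.4)·(1) - 0.2 = -2.5
h = tanh(z1) = [-0.9985, -0.3799, -0.9866]
output = (0.7)·(-0.9985) + (0.5)·(-0.3799) + (-0.4)·(-0.9866) - 0.7 = -1.1943

-1.1943


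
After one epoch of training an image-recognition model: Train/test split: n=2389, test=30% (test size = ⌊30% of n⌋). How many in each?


Test = ⌊2389·30/100⌋ = 716
Train = 2389 - 716 = 1673

Train: 1673, Test: 716


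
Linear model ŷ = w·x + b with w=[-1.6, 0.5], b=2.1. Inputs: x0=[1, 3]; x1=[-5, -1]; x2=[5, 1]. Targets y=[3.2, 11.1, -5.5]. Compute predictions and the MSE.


ŷ0 = (-1.6)·(1) + (0.5)·(3) + 2.1 = 2.0
ŷ1 = (-1.6)·(-5) + (0.5)·(-1) + 2.1 = 9.6
ŷ2 = (-1.6)·(5) + (0.5)·(1) + 2.1 = -5.4
errors² = [1.44, 2.25, 0.01]
MSE = 3.7000/3 = 1.2333

1.2333


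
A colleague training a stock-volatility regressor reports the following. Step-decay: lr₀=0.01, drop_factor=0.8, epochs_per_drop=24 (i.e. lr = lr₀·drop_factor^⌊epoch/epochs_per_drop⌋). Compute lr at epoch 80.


n_drops = ⌊80/24⌋ = 3
lr = 0.01·0.8^3 = 0.01·0.512 = 0.00512

0.00512


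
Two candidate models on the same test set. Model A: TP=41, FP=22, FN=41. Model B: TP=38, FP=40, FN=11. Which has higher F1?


Model A: P=41/63=0.6508, R=41/82=0.5, F1=2PR/(P+R)=2TP/(2TP+FP+FN)=82/145=0.5655
Model B: P=38/78=0.4872, R=38/49=0.7755, F1=2PR/(P+R)=2TP/(2TP+FP+FN)=76/127=0.5984
0.5655 < 0.5984 → Model B

Model B


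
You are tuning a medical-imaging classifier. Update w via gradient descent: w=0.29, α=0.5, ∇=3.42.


w_new = w - α·∇
= 0.29 - 0.5·3.42
= 0.29 - 1.71
= -1.42

-1.42


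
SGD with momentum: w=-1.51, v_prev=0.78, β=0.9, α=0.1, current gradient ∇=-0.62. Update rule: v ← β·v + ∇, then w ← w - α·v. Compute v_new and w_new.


v_new = 0.9·0.78 - 0.62 = 0.702 - 0.62 = 0.082
w_new = -1.51 - 0.1·0.082 = -1.51 - 0.0082 = -1.5182

v_new=0.082, w_new=-1.5182


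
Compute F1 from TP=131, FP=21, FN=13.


Precision = 131/152 = 0.8618
Recall = 131/144 = 0.9097
F1 = 2·P·R/(P+R) = 2·TP/(2·TP+FP+FN) = 262/(262+21+13) = 262/296 = 0.8851

0.8851


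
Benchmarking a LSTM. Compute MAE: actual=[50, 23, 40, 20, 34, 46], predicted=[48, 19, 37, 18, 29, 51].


Absolute errors: |50-48|=2, |23-19|=4, |40-37|=3, |20-18|=2, |34-29|=5, |46-51|=5
Sum = 21
MAE = 21/6 = 7/2

7/2


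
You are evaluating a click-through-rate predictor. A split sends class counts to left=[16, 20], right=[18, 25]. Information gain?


Parent = [34, 45], H_parent = 0.986
H_left = 0.9911 (n=36), H_right = 0.9808 (n=43)
H_children = (36/79)·0.9911 + (43/79)·0.9808 = 0.9855
IG = 0.986 - 0.9855 = 0.0005

0.0005


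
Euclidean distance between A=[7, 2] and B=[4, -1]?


d = √((7-4)² + (2+ 1)²)
  = √(9 + 9)
  = √18 = 4.2426

4.2426


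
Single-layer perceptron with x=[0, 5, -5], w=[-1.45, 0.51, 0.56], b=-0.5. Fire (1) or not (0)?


z = (0)·(-1.45) + (5)·(0.51) + (-5)·(0.56) - 0.5
  = -0.75
step(z) = 0 (z<0)

0


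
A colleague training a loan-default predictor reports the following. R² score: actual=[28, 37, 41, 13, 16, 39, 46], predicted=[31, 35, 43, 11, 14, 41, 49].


ȳ = 31.4286
SS_res = Σ(y-ŷ)² = 38
SS_tot = Σ(y-ȳ)² = 981.71
R² = 1 - SS_res/SS_tot = 1 - 0.0387 = 0.9613

0.9613


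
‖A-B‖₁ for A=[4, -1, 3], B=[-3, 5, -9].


d = |4+ 3| + |-1-5| + |3+ 9|
  = 7 + 6 + 12
  = 25

25


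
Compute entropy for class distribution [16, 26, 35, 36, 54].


Probabilities: [16/167, 26/167, 35/167, 36/167, 54/167] ≈ [0.0958, 0.1557, 0.2096, 0.2156, 0.3234]
H = -((16/167)·log₂(16/167) + (26/167)·log₂(26/167) + (35/167)·log₂(35/167) + (36/167)·log₂(36/167) + (54/167)·log₂(54/167))
  = 2.2183 bits

2.2183 bits


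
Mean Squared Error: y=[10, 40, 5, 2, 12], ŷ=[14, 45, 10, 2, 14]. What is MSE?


Squared errors: (10-14)²=16, (40-45)²=25, (5-10)²=25, (2-2)²=0, (12-14)²=4
Sum = 70
MSE = 70/5 = 14

14


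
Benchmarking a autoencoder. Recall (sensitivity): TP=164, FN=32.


Recall = TP/(TP+FN)
= 164/(164+32)
= 164/196 = 83.67%

83.67%


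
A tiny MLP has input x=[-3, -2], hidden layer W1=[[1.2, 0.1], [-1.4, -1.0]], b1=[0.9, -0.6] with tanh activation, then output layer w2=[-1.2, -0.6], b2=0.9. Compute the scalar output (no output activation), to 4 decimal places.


z1[0] = (1.2)·(-3) + (0.1)·(-2) + 0.9 = -2.9
z1[1] = (-1.4)·(-3) + (-1.0)·(-2) - 0.6 = 5.6
h = tanh(z1) = [-0.994, 1.0]
output = (-1.2)·(-0.994) + (-0.6)·(1.0) + 0.9 = 1.4928

1.4928


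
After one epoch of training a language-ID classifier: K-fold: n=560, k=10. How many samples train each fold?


Fold size = 560/10 = 56
Training per fold = 560 - 56 = 504

504


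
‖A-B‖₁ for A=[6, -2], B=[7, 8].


d = |6-7| + |-2-8|
  = 1 + 10
  = 11

11


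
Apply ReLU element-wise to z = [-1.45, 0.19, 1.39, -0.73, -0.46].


ReLU(-1.45) = max(0, -1.45) = 0.0
ReLU(0.19) = max(0, 0.19) = 0.19
ReLU(1.39) = max(0, 1.39) = 1.39
ReLU(-0.73) = max(0, -0.73) = 0.0
ReLU(-0.46) = max(0, -0.46) = 0.0
result = [0.0, 0.19, 1.39, 0.0, 0.0]

[0.0, 0.19, 1.39, 0.0, 0.0]


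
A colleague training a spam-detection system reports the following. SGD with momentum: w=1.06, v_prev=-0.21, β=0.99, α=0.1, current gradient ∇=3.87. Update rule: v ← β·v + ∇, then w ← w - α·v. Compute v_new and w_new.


v_new = 0.99·-0.21 + 3.87 = -0.2079 + 3.87 = 3.6621
w_new = 1.06 - 0.1·3.6621 = 1.06 - 0.36621 = 0.69379

v_new=3.6621, w_new=0.69379


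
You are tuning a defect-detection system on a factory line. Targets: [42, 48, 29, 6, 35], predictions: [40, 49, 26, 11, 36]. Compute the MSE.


Squared errors: (42-40)²=4, (48-49)²=1, (29-26)²=9, (6-11)²=25, (35-36)²=1
Sum = 40
MSE = 40/5 = 8

8


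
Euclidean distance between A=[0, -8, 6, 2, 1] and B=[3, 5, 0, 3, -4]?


d = √((0-3)² + (-8-5)² + (6-0)² + (2-3)² + (1+ 4)²)
  = √(9 + 169 + 36 + 1 + 25)
  = √240 = 15.4919

15.4919


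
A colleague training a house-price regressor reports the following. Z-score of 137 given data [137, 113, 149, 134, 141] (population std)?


μ = 134.8, σ = 12.0067
z = (137 - 134.8)/12.0067 = 0.1832

0.1832


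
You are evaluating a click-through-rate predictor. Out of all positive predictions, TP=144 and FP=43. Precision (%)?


Precision = TP/(TP+FP)
= 144/(144+43)
= 144/187 = 77.01%

77.01%


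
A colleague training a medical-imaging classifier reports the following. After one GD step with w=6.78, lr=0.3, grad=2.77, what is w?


w_new = w - α·∇
= 6.78 - 0.3·2.77
= 6.78 - 0.831
= 5.949

5.949


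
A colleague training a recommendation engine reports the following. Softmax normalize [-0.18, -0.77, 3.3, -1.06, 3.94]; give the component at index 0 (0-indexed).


Exponentials: e^-0.18=0.8353, e^-0.77=0.463, e^3.3=27.1126, e^-1.06=0.3465, e^3.94=51.4186
Sum = 80.176
Softmax = [0.0104, 0.0058, 0.3382, 0.0043, 0.6413]
p[0] = 0.8353/80.176 = 0.0104

0.0104


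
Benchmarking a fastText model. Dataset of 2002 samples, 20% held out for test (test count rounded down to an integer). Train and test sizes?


Test = ⌊2002·20/100⌋ = 400
Train = 2002 - 400 = 1602

Train: 1602, Test: 400


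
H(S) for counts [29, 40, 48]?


Probabilities: [29/117, 40/117, 48/117] ≈ [0.2479, 0.3419, 0.4103]
H = -((29/117)·log₂(29/117) + (40/117)·log₂(40/117) + (48/117)·log₂(48/117))
  = 1.5555 bits

1.5555 bits


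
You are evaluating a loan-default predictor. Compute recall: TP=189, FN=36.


Recall = TP/(TP+FN)
= 189/(189+36)
= 189/225 = 84.0%

84.0%


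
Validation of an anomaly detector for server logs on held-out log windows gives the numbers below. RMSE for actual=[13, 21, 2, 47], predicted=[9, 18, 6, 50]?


MSE = 50/4 = 12.5
RMSE = √(50/4) = 3.5355

3.5355


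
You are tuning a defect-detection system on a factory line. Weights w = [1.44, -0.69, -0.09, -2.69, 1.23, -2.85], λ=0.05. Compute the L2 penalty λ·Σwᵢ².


‖w‖₂² = (1.44)² + (-0.69)² + (-0.09)² + (-2.69)² + (1.23)² + (-2.85)²
     = 2.0736 + 0.4761 + 0.0081 + 7.2361 + 1.5129 + 8.1225
     = 19.4293
λ·‖w‖₂² = 0.05·19.4293 = 0.971465

0.971465


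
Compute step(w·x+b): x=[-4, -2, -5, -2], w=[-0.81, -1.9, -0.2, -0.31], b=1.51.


z = (-4)·(-0.81) + (-2)·(-1.9) + (-5)·(-0.2) + (-2)·(-0.31) + 1.51
  = 10.17
step(z) = 1 (z≥0)

1


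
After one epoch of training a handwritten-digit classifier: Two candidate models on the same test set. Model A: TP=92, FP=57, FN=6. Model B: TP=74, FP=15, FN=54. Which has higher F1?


Model A: P=92/149=0.6174, R=92/98=0.9388, F1=2PR/(P+R)=2TP/(2TP+FP+FN)=184/247=0.7449
Model B: P=74/89=0.8315, R=74/128=0.5781, F1=2PR/(P+R)=2TP/(2TP+FP+FN)=148/217=0.682
0.7449 > 0.682 → Model A

Model A


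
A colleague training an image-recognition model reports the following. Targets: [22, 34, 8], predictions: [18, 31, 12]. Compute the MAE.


Absolute errors: |22-18|=4, |34-31|=3, |8-12|=4
Sum = 11
MAE = 11/3 = 11/3

11/3


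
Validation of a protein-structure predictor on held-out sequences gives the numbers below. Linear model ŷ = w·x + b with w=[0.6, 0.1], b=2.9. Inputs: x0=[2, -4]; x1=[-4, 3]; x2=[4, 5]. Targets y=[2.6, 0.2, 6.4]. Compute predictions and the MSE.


ŷ0 = (0.6)·(2) + (0.1)·(-4) + 2.9 = 3.7
ŷ1 = (0.6)·(-4) + (0.1)·(3) + 2.9 = 0.8
ŷ2 = (0.6)·(4) + (0.1)·(5) + 2.9 = 5.8
errors² = [1.21, 0.36, 0.36]
MSE = 1.9300/3 = 0.6433

0.6433


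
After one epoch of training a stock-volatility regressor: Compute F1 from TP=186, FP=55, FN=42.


Precision = 186/241 = 0.7718
Recall = 186/228 = 0.8158
F1 = 2·P·R/(P+R) = 2·TP/(2·TP+FP+FN) = 372/(372+55+42) = 372/469 = 0.7932

0.7932


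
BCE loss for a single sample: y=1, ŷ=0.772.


BCE = -[y·ln(p) + (1-y)·ln(1-p)]
= -1·ln(0.772) - 0
= -ln(0.772) = 0.2588

0.2588


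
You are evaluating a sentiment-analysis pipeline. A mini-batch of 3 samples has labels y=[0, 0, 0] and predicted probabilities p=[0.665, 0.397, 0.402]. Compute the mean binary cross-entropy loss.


L[0] = -ln(1-0.665) = -ln(0.335) = 1.0936
L[1] = -ln(1-0.397) = -ln(0.603) = 0.5058
L[2] = -ln(1-0.402) = -ln(0.598) = 0.5142
mean = (1.0936 + 0.5058 + 0.5142)/3 = 0.7045

0.7045


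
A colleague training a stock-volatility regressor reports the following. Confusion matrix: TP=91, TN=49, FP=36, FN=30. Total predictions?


Total = TP + TN + FP + FN
= 91 + 49 + 36 + 30
= 206
(Predicted positive: 127, predicted negative: 79)

206


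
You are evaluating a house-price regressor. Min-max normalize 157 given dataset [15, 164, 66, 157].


min=15, max=164
(157-15)/(164-15) = 142/149 = 0.953

0.953


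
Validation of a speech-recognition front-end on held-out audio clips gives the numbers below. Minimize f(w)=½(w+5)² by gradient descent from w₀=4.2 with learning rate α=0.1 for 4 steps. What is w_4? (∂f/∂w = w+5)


step 1: grad = 4.2+5 = 9.2; w = 4.2 - 0.1·(9.2) = 3.28
step 2: grad = 3.28+5 = 8.28; w = 3.28 - 0.1·(8.28) = 2.452
step 3: grad = 2.452+5 = 7.452; w = 2.452 - 0.1·(7.452) = 1.7068
step 4: grad = 1.7068+5 = 6.7068; w = 1.7068 - 0.1·(6.7068) = 1.03612

1.03612


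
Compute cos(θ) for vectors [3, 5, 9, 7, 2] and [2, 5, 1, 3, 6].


A·B = 3·2 + 5·5 + 9·1 + 7·3 + 2·6 = 73
‖A‖ = √168 = 12.9615, ‖B‖ = √75 = 8.6603
cos = 73/(√168·√75) = 73/√12600 = 0.6503

0.6503


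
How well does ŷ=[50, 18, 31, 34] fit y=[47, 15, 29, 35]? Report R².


ȳ = 31.5
SS_res = Σ(y-ŷ)² = 23
SS_tot = Σ(y-ȳ)² = 531
R² = 1 - SS_res/SS_tot = 1 - 0.0433 = 0.9567

0.9567


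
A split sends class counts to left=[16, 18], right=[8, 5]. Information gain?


Parent = [24, 23], H_parent = 0.9997
H_left = 0.9975 (n=34), H_right = 0.9612 (n=13)
H_children = (34/47)·0.9975 + (13/47)·0.9612 = 0.9875
IG = 0.9997 - 0.9875 = 0.0122

0.0122


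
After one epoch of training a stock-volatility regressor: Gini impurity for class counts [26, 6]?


Probabilities: [26/32, 6/32] ≈ [0.8125, 0.1875]
Σpᵢ² = (676 + 36)/32² = 712/1024
Gini = 1 - Σpᵢ² = 1 - 712/1024 = 0.3047

0.3047
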